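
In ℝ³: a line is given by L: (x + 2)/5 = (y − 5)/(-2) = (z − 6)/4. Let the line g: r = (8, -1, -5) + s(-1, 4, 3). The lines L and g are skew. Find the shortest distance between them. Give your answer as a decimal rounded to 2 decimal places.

8.89

L has direction (5, -2, 4) through (-2, 5, 6).
Common perpendicular direction n = (5, -2, 4) × (-1, 4, 3) = (-22, -19, 18).
With w = (8, -1, -5) − (-2, 5, 6) = (10, -6, -11), w · n = -304.
Distance = |w · n| / |n| = |-304| / √1169 ≈ 8.89.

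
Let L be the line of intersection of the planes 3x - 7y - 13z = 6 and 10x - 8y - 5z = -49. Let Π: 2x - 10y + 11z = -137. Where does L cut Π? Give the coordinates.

(-1, 8, -5)

Direction of L: (3, -7, -13) × (10, -8, -5) = (-69, -115, 46).
A point on L: solving the two plane equations with x = -10 gives (-10, -7, 1).
Substitute r = (-10, -7, 1) + t(-69, -115, 46) into the plane: 61 + 1518t = -137, so t = -3/23.
Intersection: (-10, -7, 1) + (-3/23)·(-69, -115, 46) = (-1, 8, -5).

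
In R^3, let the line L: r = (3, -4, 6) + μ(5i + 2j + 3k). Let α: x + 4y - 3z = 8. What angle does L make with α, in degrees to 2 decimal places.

sin θ = |n·v| / (|n||v|) = |4| / (√26 · √38) = 0.12726.
θ ≈ 7.31°.

7.31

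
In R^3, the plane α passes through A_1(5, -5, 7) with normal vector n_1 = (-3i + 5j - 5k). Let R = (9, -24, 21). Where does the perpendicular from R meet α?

α: n_1·r = n_1·A_1 gives -3x + 5y - 5z = -75.
Foot = R − λn with λ = (n·R − d)/|n|² = (-252 − (-75))/59 = -3.
Foot = (9, -24, 21) − (-3)·(-3, 5, -5) = (0, -9, 6).

(0, -9, 6)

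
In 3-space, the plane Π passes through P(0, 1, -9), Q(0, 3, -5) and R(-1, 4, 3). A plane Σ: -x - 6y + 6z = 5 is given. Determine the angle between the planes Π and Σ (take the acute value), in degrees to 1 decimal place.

77.3

PQ = (0, 2, 4), PR = (-1, 3, 12); a normal to Π is PQ × PR = (12, -4, 2).
Using P: Π has equation 12x - 4y + 2z = -22.
cos θ = |n₁·n₂| / (|n₁||n₂|) = |24| / (√164 · √73).
θ = arccos(0.21935) ≈ 77.3°.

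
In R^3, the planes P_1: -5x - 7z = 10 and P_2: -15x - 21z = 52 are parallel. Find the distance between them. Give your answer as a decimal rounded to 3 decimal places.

Rescale P_2 by 1/3: -5x - 7z = 52/3. Then distance = |10 − (52/3)| / √74 ≈ 0.852.

0.852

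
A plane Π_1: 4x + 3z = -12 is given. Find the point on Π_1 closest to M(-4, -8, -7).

Foot = M − λn with λ = (n·M − d)/|n|² = (-37 − (-12))/25 = -1.
Foot = (-4, -8, -7) − (-1)·(4, 0, 3) = (0, -8, -4).

(0, -8, -4)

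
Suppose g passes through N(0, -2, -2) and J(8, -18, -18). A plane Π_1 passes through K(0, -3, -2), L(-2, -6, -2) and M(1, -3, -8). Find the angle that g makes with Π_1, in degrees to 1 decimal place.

33.3

A direction vector for g is J − N = (8, -16, -16).
KL = (-2, -3, 0), KM = (1, 0, -6); a normal to Π_1 is KL × KM = (18, -12, 3).
Using K: Π_1 has equation 18x - 12y + 3z = 30.
sin θ = |n·v| / (|n||v|) = |288| / (√477 · √576) = 0.54944.
θ ≈ 33.3°.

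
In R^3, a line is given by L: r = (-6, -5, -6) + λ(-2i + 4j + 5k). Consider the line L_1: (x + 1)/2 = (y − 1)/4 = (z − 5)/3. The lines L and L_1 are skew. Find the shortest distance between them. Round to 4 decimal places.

5.0000

L_1 has direction (2, 4, 3) through (-1, 1, 5).
Common perpendicular direction n = (-2, 4, 5) × (2, 4, 3) = (-8, 16, -16).
With w = (-1, 1, 5) − (-6, -5, -6) = (5, 6, 11), w · n = -120.
Distance = |w · n| / |n| = |-120| / √576 ≈ 5.0000.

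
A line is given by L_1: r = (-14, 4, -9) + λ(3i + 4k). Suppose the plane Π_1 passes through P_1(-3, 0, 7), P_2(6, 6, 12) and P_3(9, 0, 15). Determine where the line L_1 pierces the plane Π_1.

(-2, 4, 7)

P_1P_2 = (9, 6, 5), P_1P_3 = (12, 0, 8); a normal to Π_1 is P_1P_2 × P_1P_3 = (48, -12, -72).
Using P_1: Π_1 has equation 48x - 12y - 72z = -648.
Substitute r = (-14, 4, -9) + t(3, 0, 4) into the plane: -72 + (-144)t = -648, so t = 4.
Intersection: (-14, 4, -9) + 4·(3, 0, 4) = (-2, 4, 7).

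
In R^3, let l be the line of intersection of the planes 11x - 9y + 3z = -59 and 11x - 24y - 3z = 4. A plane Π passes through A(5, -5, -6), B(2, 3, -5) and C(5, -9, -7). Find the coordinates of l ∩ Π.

(-4, -1, -8)

Direction of l: (11, -9, 3) × (11, -24, -3) = (99, 66, -165).
A point on l: solving the two plane equations with x = -1 gives (-1, 1, -13).
AB = (-3, 8, 1), AC = (0, -4, -1); a normal to Π is AB × AC = (-4, -3, 12).
Using A: Π has equation -4x - 3y + 12z = -77.
Substitute r = (-1, 1, -13) + t(99, 66, -165) into the plane: -155 + (-2574)t = -77, so t = -1/33.
Intersection: (-1, 1, -13) + (-1/33)·(99, 66, -165) = (-4, -1, -8).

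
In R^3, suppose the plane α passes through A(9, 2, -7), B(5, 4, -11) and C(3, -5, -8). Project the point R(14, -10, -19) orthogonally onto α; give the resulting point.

(5, -4, -7)

AB = (-4, 2, -4), AC = (-6, -7, -1); a normal to α is AB × AC = (-30, 20, 40).
Using A: α has equation -30x + 20y + 40z = -510.
Foot = R − λn with λ = (n·R − d)/|n|² = (-1380 − (-510))/2900 = -3/10.
Foot = (14, -10, -19) − (-3/10)·(-30, 20, 40) = (5, -4, -7).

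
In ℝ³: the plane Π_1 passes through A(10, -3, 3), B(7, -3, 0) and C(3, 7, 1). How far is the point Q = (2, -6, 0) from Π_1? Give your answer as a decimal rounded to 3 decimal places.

4.333

AB = (-3, 0, -3), AC = (-7, 10, -2); a normal to Π_1 is AB × AC = (30, 15, -30).
Using A: Π_1 has equation 30x + 15y - 30z = 165.
n·Q − d = (30)·(2) + (15)·(-6) + (-30)·(0) − 165 = -195; |n| = √2025.
Distance = |-195| / √2025 = 195/√2025 ≈ 4.333.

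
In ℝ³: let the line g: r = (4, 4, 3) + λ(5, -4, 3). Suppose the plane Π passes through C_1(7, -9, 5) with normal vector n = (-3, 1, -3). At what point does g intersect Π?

(9, 0, 6)

Π: n·r = n·C_1 gives -3x + y - 3z = -45.
Substitute r = (4, 4, 3) + t(5, -4, 3) into the plane: -17 + (-28)t = -45, so t = 1.
Intersection: (4, 4, 3) + 1·(5, -4, 3) = (9, 0, 6).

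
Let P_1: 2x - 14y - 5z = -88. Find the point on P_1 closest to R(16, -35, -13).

Foot = R − λn with λ = (n·R − d)/|n|² = (587 − (-88))/225 = 3.
Foot = (16, -35, -13) − 3·(2, -14, -5) = (10, 7, 2).

(10, 7, 2)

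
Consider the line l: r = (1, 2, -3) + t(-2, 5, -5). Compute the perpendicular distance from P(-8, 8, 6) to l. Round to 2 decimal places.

14.07

Taking (1, 2, -3) on l with direction v = (-2, 5, -5): w = P − (1, 2, -3) = (-9, 6, 9), and w × v = (-75, -63, -33).
Distance = |w × v| / |v| = √10683 / √54 ≈ 14.07.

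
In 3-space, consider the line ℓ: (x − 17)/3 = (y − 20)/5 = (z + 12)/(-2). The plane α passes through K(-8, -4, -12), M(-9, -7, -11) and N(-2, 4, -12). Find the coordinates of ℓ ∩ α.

ℓ has direction (3, 5, -2) through (17, 20, -12).
KM = (-1, -3, 1), KN = (6, 8, 0); a normal to α is KM × KN = (-8, 6, 10).
Using K: α has equation -8x + 6y + 10z = -80.
Substitute r = (17, 20, -12) + t(3, 5, -2) into the plane: -136 + (-14)t = -80, so t = -4.
Intersection: (17, 20, -12) + (-4)·(3, 5, -2) = (5, 0, -4).

(5, 0, -4)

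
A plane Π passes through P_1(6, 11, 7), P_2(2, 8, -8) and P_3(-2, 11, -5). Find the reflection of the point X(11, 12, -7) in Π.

(5, 0, -3)

P_1P_2 = (-4, -3, -15), P_1P_3 = (-8, 0, -12); a normal to Π is P_1P_2 × P_1P_3 = (36, 72, -24).
Using P_1: Π has equation 36x + 72y - 24z = 840.
λ = (n·X − d)/|n|² = (1428 − 840)/7056 = 1/12.
Reflection = X − 2λn = (11, 12, -7) − (1/6)·(36, 72, -24) = (5, 0, -3).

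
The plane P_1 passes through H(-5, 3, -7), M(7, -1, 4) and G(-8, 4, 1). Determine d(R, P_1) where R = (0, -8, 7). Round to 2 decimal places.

HM = (12, -4, 11), HG = (-3, 1, 8); a normal to P_1 is HM × HG = (-43, -129, 0).
Using H: P_1 has equation -43x - 129y = -172.
n·R − d = (-43)·(0) + (-129)·(-8) + (0)·(7) − (-172) = 1204; |n| = √18490.
Distance = |1204| / √18490 = 1204/√18490 ≈ 8.85.

8.85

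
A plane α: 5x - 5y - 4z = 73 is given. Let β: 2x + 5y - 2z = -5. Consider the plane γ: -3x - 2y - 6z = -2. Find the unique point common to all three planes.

(8, -5, -2)

Solving the 3×3 linear system 5x - 5y - 4z = 73, 2x + 5y - 2z = -5, -3x - 2y - 6z = -2 (e.g. by elimination or Cramer's rule, determinant = -304) gives (8, -5, -2).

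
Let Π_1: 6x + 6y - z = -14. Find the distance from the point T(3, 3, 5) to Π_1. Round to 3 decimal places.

5.267

n·T − d = (6)·(3) + (6)·(3) + (-1)·(5) − (-14) = 45; |n| = √73.
Distance = |45| / √73 = 45/√73 ≈ 5.267.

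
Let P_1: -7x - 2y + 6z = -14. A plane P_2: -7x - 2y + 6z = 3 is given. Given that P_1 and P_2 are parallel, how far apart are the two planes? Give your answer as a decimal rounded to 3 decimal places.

Same normal n = (-7, -2, 6) with |n| = √89; distance = |-14 − 3| / |n| = 17/√89 ≈ 1.802.

1.802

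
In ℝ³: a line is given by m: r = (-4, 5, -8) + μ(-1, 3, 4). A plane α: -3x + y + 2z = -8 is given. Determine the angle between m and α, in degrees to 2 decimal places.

47.21

sin θ = |n·v| / (|n||v|) = |14| / (√14 · √26) = 0.73380.
θ ≈ 47.21°.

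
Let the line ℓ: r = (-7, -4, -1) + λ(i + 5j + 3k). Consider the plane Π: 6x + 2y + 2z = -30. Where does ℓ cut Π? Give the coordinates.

(-6, 1, 2)

Substitute r = (-7, -4, -1) + t(1, 5, 3) into the plane: -52 + 22t = -30, so t = 1.
Intersection: (-7, -4, -1) + 1·(1, 5, 3) = (-6, 1, 2).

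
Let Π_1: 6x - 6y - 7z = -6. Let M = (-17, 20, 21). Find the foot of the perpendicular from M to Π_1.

Foot = M − λn with λ = (n·M − d)/|n|² = (-369 − (-6))/121 = -3.
Foot = (-17, 20, 21) − (-3)·(6, -6, -7) = (1, 2, 0).

(1, 2, 0)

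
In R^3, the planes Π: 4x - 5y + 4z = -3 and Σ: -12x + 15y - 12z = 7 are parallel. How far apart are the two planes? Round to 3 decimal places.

Rescale Σ by 1/(-3): 4x - 5y + 4z = -7/3. Then distance = |-3 − (-7/3)| / √57 ≈ 0.088.

0.088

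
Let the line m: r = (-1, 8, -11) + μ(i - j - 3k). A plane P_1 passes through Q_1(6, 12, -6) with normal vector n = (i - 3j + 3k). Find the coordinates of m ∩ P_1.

P_1: n·r = n·Q_1 gives x - 3y + 3z = -48.
Substitute r = (-1, 8, -11) + t(1, -1, -3) into the plane: -58 + (-5)t = -48, so t = -2.
Intersection: (-1, 8, -11) + (-2)·(1, -1, -3) = (-3, 10, -5).

(-3, 10, -5)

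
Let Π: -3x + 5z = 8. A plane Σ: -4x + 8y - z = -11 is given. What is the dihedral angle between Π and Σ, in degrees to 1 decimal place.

82.3

cos θ = |n₁·n₂| / (|n₁||n₂|) = |7| / (√34 · √81).
θ = arccos(0.13339) ≈ 82.3°.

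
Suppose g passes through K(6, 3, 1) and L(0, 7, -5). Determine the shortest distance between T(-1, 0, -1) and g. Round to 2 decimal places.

A direction vector for g is L − K = (-6, 4, -6).
Taking (6, 3, 1) on g with direction v = (-6, 4, -6): w = T − (6, 3, 1) = (-7, -3, -2), and w × v = (26, -30, -46).
Distance = |w × v| / |v| = √3692 / √88 ≈ 6.48.

6.48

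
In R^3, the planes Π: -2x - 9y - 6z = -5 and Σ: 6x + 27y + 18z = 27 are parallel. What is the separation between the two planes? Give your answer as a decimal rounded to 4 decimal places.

0.3636

Rescale Σ by 1/(-3): -2x - 9y - 6z = -9. Then distance = |-5 − (-9)| / √121 ≈ 0.3636.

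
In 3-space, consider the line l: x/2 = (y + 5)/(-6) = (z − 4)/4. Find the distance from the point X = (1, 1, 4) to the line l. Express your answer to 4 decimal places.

l has direction (2, -6, 4) through (0, -5, 4).
Taking (0, -5, 4) on l with direction v = (2, -6, 4): w = X − (0, -5, 4) = (1, 6, 0), and w × v = (24, -4, -18).
Distance = |w × v| / |v| = √916 / √56 ≈ 4.0444.

4.0444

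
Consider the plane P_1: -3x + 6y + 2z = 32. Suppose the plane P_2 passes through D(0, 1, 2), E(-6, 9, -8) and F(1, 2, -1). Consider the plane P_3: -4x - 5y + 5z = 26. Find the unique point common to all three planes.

DE = (-6, 8, -10), DF = (1, 1, -3); a normal to P_2 is DE × DF = (-14, -28, -14).
Using D: P_2 has equation -14x - 28y - 14z = -56.
Solving the 3×3 linear system -3x + 6y + 2z = 32, -14x - 28y - 14z = -56, -4x - 5y + 5z = 26 (e.g. by elimination or Cramer's rule, determinant = 1302) gives (-4, 2, 4).

(-4, 2, 4)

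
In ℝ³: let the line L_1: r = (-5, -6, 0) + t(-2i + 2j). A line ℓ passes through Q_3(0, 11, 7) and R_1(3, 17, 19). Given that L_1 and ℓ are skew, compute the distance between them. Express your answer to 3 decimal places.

A direction vector for ℓ is R_1 − Q_3 = (3, 6, 12).
Common perpendicular direction n = (-2, 2, 0) × (3, 6, 12) = (24, 24, -18).
With w = (0, 11, 7) − (-5, -6, 0) = (5, 17, 7), w · n = 402.
Distance = |w · n| / |n| = |402| / √1476 ≈ 10.464.

10.464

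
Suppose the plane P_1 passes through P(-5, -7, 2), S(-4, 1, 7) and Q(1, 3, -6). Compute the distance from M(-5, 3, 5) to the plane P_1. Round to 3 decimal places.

PS = (1, 8, 5), PQ = (6, 10, -8); a normal to P_1 is PS × PQ = (-114, 38, -38).
Using P: P_1 has equation -114x + 38y - 38z = 228.
n·M − d = (-114)·(-5) + (38)·(3) + (-38)·(5) − 228 = 266; |n| = √15884.
Distance = |266| / √15884 = 266/√15884 ≈ 2.111.

2.111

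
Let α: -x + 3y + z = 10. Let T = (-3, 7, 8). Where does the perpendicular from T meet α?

Foot = T − λn with λ = (n·T − d)/|n|² = (32 − 10)/11 = 2.
Foot = (-3, 7, 8) − 2·(-1, 3, 1) = (-1, 1, 6).

(-1, 1, 6)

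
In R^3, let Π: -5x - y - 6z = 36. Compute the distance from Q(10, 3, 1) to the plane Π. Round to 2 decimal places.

n·Q − d = (-5)·(10) + (-1)·(3) + (-6)·(1) − 36 = -95; |n| = √62.
Distance = |-95| / √62 = 95/√62 ≈ 12.07.

12.07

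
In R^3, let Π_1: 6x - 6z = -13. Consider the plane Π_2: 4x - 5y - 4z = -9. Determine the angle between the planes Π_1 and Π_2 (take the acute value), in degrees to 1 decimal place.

41.5

cos θ = |n₁·n₂| / (|n₁||n₂|) = |48| / (√72 · √57).
θ = arccos(0.74927) ≈ 41.5°.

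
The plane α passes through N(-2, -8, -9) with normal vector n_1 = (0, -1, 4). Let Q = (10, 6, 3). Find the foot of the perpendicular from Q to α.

α: n_1·r = n_1·N gives -y + 4z = -28.
Foot = Q − λn with λ = (n·Q − d)/|n|² = (6 − (-28))/17 = 2.
Foot = (10, 6, 3) − 2·(0, -1, 4) = (10, 8, -5).

(10, 8, -5)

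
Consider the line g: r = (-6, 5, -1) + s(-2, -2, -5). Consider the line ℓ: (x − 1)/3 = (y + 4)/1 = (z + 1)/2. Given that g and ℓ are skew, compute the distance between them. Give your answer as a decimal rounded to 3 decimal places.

9.023

ℓ has direction (3, 1, 2) through (1, -4, -1).
Common perpendicular direction n = (-2, -2, -5) × (3, 1, 2) = (1, -11, 4).
With w = (1, -4, -1) − (-6, 5, -1) = (7, -9, 0), w · n = 106.
Distance = |w · n| / |n| = |106| / √138 ≈ 9.023.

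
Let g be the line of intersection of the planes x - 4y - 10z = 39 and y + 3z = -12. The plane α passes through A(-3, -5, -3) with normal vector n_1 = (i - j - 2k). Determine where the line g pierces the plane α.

Direction of g: (1, -4, -10) × (0, 1, 3) = (-2, -3, 1).
A point on g: solving the two plane equations with x = 3 gives (3, 6, -6).
α: n_1·r = n_1·A gives x - y - 2z = 8.
Substitute r = (3, 6, -6) + t(-2, -3, 1) into the plane: 9 + (-1)t = 8, so t = 1.
Intersection: (3, 6, -6) + 1·(-2, -3, 1) = (1, 3, -5).

(1, 3, -5)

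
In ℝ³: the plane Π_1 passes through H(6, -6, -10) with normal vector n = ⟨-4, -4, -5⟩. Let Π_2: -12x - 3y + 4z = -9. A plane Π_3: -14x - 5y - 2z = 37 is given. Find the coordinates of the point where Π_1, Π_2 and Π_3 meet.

Π_1: n·r = n·H gives -4x - 4y - 5z = 50.
Solving the 3×3 linear system -4x - 4y - 5z = 50, -12x - 3y + 4z = -9, -14x - 5y - 2z = 37 (e.g. by elimination or Cramer's rule, determinant = 126) gives (0, -5, -6).

(0, -5, -6)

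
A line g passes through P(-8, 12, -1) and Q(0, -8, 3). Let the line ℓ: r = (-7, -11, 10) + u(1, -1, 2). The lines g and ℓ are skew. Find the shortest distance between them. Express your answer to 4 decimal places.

9.3469

A direction vector for g is Q − P = (8, -20, 4).
Common perpendicular direction n = (8, -20, 4) × (1, -1, 2) = (-36, -12, 12).
With w = (-7, -11, 10) − (-8, 12, -1) = (1, -23, 11), w · n = 372.
Distance = |w · n| / |n| = |372| / √1584 ≈ 9.3469.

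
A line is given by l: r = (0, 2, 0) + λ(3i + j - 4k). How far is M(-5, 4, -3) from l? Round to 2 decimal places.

6.16

Taking (0, 2, 0) on l with direction v = (3, 1, -4): w = M − (0, 2, 0) = (-5, 2, -3), and w × v = (-5, -29, -11).
Distance = |w × v| / |v| = √987 / √26 ≈ 6.16.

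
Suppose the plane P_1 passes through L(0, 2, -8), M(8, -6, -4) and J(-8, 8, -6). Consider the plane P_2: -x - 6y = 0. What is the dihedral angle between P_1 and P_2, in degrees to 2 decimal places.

33.28

LM = (8, -8, 4), LJ = (-8, 6, 2); a normal to P_1 is LM × LJ = (-40, -48, -16).
Using L: P_1 has equation -40x - 48y - 16z = 32.
cos θ = |n₁·n₂| / (|n₁||n₂|) = |328| / (√4160 · √37).
θ = arccos(0.83604) ≈ 33.28°.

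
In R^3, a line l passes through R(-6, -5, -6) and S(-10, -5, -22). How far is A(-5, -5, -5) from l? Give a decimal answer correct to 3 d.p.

A direction vector for l is S − R = (-4, 0, -16).
Taking (-6, -5, -6) on l with direction v = (-4, 0, -16): w = A − (-6, -5, -6) = (1, 0, 1), and w × v = (0, 12, 0).
Distance = |w × v| / |v| = √144 / √272 ≈ 0.728.

0.728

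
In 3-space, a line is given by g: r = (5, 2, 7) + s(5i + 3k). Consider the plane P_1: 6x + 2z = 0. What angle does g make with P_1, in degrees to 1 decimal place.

77.5

sin θ = |n·v| / (|n||v|) = |36| / (√40 · √34) = 0.97619.
θ ≈ 77.5°.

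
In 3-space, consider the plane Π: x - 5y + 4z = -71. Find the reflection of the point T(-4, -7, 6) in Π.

(-10, 23, -18)

λ = (n·T − d)/|n|² = (55 − (-71))/42 = 3.
Reflection = T − 2λn = (-4, -7, 6) − 6·(1, -5, 4) = (-10, 23, -18).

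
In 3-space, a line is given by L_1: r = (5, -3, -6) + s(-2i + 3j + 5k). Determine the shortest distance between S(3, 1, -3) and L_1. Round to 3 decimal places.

Taking (5, -3, -6) on L_1 with direction v = (-2, 3, 5): w = S − (5, -3, -6) = (-2, 4, 3), and w × v = (11, 4, 2).
Distance = |w × v| / |v| = √141 / √38 ≈ 1.926.

1.926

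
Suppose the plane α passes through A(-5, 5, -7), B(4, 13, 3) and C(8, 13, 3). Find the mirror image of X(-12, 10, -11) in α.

(-12, 0, -3)

AB = (9, 8, 10), AC = (13, 8, 10); a normal to α is AB × AC = (0, 40, -32).
Using A: α has equation 40y - 32z = 424.
λ = (n·X − d)/|n|² = (752 − 424)/2624 = 1/8.
Reflection = X − 2λn = (-12, 10, -11) − (1/4)·(0, 40, -32) = (-12, 0, -3).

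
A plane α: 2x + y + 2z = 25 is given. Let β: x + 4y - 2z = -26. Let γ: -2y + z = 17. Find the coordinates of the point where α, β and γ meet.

Solving the 3×3 linear system 2x + y + 2z = 25, x + 4y - 2z = -26, -2y + z = 17 (e.g. by elimination or Cramer's rule, determinant = -5) gives (8, -5, 7).

(8, -5, 7)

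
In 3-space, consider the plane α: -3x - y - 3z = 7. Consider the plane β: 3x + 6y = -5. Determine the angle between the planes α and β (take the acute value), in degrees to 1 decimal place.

59.1

cos θ = |n₁·n₂| / (|n₁||n₂|) = |-15| / (√19 · √45).
θ = arccos(0.51299) ≈ 59.1°.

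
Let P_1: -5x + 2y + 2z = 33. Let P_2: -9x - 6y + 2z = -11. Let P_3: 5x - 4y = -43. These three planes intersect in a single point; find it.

(-3, 7, 2)

Solving the 3×3 linear system -5x + 2y + 2z = 33, -9x - 6y + 2z = -11, 5x - 4y = -43 (e.g. by elimination or Cramer's rule, determinant = 112) gives (-3, 7, 2).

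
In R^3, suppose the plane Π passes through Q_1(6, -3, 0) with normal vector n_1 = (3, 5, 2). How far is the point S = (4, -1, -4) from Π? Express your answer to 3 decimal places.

0.649

Π: n_1·r = n_1·Q_1 gives 3x + 5y + 2z = 3.
n·S − d = (3)·(4) + (5)·(-1) + (2)·(-4) − 3 = -4; |n| = √38.
Distance = |-4| / √38 = 4/√38 ≈ 0.649.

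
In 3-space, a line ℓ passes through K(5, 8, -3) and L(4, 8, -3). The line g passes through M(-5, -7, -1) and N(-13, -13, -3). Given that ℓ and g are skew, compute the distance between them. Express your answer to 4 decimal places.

A direction vector for ℓ is L − K = (-1, 0, 0).
A direction vector for g is N − M = (-8, -6, -2).
Common perpendicular direction n = (-1, 0, 0) × (-8, -6, -2) = (0, -2, 6).
With w = (-5, -7, -1) − (5, 8, -3) = (-10, -15, 2), w · n = 42.
Distance = |w · n| / |n| = |42| / √40 ≈ 6.6408.

6.6408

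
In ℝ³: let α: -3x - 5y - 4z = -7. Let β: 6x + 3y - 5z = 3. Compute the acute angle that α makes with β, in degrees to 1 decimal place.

cos θ = |n₁·n₂| / (|n₁||n₂|) = |-13| / (√50 · √70).
θ = arccos(0.21974) ≈ 77.3°.

77.3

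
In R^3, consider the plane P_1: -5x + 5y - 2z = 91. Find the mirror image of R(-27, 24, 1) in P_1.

(3, -6, 13)

λ = (n·R − d)/|n|² = (253 − 91)/54 = 3.
Reflection = R − 2λn = (-27, 24, 1) − 6·(-5, 5, -2) = (3, -6, 13).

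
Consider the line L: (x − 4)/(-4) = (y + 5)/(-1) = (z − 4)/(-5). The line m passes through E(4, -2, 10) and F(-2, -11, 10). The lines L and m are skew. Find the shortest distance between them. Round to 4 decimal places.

L has direction (-4, -1, -5) through (4, -5, 4).
A direction vector for m is F − E = (-6, -9, 0).
Common perpendicular direction n = (-4, -1, -5) × (-6, -9, 0) = (-45, 30, 30).
With w = (4, -2, 10) − (4, -5, 4) = (0, 3, 6), w · n = 270.
Distance = |w · n| / |n| = |270| / √3825 ≈ 4.3656.

4.3656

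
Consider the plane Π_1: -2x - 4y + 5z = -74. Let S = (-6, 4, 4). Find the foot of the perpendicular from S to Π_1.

(-2, 12, -6)

Foot = S − λn with λ = (n·S − d)/|n|² = (16 − (-74))/45 = 2.
Foot = (-6, 4, 4) − 2·(-2, -4, 5) = (-2, 12, -6).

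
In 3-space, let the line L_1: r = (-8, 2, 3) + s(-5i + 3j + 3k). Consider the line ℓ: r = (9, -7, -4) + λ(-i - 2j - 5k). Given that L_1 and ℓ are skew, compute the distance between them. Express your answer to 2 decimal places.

0.25

Common perpendicular direction n = (-5, 3, 3) × (-1, -2, -5) = (-9, -28, 13).
With w = (9, -7, -4) − (-8, 2, 3) = (17, -9, -7), w · n = 8.
Distance = |w · n| / |n| = |8| / √1034 ≈ 0.25.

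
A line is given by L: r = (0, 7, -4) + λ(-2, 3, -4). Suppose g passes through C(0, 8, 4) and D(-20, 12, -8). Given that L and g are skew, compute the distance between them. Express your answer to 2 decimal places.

5.98

A direction vector for g is D − C = (-20, 4, -12).
Common perpendicular direction n = (-2, 3, -4) × (-20, 4, -12) = (-20, 56, 52).
With w = (0, 8, 4) − (0, 7, -4) = (0, 1, 8), w · n = 472.
Distance = |w · n| / |n| = |472| / √6240 ≈ 5.98.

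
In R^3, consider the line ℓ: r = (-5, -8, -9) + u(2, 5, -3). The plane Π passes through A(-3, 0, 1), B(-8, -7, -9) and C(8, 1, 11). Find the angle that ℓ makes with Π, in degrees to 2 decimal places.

AB = (-5, -7, -10), AC = (11, 1, 10); a normal to Π is AB × AC = (-60, -60, 72).
Using A: Π has equation -60x - 60y + 72z = 252.
sin θ = |n·v| / (|n||v|) = |-636| / (√12384 · √38) = 0.92712.
θ ≈ 67.99°.

67.99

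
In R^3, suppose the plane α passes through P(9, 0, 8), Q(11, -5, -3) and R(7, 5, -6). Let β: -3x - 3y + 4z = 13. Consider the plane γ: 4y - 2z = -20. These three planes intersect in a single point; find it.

(9, 0, 10)

PQ = (2, -5, -11), PR = (-2, 5, -14); a normal to α is PQ × PR = (125, 50, 0).
Using P: α has equation 125x + 50y = 1125.
Solving the 3×3 linear system 125x + 50y = 1125, -3x - 3y + 4z = 13, 4y - 2z = -20 (e.g. by elimination or Cramer's rule, determinant = -1550) gives (9, 0, 10).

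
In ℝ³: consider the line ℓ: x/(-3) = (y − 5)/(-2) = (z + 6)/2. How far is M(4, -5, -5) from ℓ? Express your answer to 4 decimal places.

ℓ has direction (-3, -2, 2) through (0, 5, -6).
Taking (0, 5, -6) on ℓ with direction v = (-3, -2, 2): w = M − (0, 5, -6) = (4, -10, 1), and w × v = (-18, -11, -38).
Distance = |w × v| / |v| = √1889 / √17 ≈ 10.5412.

10.5412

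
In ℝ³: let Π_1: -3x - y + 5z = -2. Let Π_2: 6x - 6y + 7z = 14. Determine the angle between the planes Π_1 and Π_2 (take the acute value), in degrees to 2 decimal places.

69.30

cos θ = |n₁·n₂| / (|n₁||n₂|) = |23| / (√35 · √121).
θ = arccos(0.35343) ≈ 69.30°.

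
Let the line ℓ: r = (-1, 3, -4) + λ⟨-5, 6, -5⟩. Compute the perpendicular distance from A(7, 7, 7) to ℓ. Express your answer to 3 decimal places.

11.932

Taking (-1, 3, -4) on ℓ with direction v = (-5, 6, -5): w = A − (-1, 3, -4) = (8, 4, 11), and w × v = (-86, -15, 68).
Distance = |w × v| / |v| = √12245 / √86 ≈ 11.932.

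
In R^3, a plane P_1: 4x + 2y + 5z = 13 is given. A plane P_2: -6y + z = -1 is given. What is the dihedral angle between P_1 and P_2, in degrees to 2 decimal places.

cos θ = |n₁·n₂| / (|n₁||n₂|) = |-7| / (√45 · √37).
θ = arccos(0.17155) ≈ 80.12°.

80.12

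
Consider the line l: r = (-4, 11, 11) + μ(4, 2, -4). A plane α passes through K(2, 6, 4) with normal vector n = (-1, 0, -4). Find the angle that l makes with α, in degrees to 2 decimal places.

α: n·r = n·K gives -x - 4z = -18.
sin θ = |n·v| / (|n||v|) = |12| / (√17 · √36) = 0.48507.
θ ≈ 29.02°.

29.02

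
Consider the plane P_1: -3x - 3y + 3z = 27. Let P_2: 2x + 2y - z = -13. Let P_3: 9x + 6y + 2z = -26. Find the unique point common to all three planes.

Solving the 3×3 linear system -3x - 3y + 3z = 27, 2x + 2y - z = -13, 9x + 6y + 2z = -26 (e.g. by elimination or Cramer's rule, determinant = -9) gives (-4, 0, 5).

(-4, 0, 5)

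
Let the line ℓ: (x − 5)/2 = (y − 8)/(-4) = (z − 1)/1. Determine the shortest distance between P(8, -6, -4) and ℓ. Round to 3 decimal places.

8.677

ℓ has direction (2, -4, 1) through (5, 8, 1).
Taking (5, 8, 1) on ℓ with direction v = (2, -4, 1): w = P − (5, 8, 1) = (3, -14, -5), and w × v = (-34, -13, 16).
Distance = |w × v| / |v| = √1581 / √21 ≈ 8.677.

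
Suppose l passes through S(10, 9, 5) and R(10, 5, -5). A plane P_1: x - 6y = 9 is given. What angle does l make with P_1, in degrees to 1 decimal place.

A direction vector for l is R − S = (0, -4, -10).
sin θ = |n·v| / (|n||v|) = |24| / (√37 · √116) = 0.36634.
θ ≈ 21.5°.

21.5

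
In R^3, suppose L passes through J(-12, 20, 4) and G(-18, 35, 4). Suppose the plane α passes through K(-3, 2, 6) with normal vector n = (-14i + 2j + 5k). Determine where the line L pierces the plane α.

(-4, 0, 4)

A direction vector for L is G − J = (-6, 15, 0).
α: n·r = n·K gives -14x + 2y + 5z = 76.
Substitute r = (-12, 20, 4) + t(-6, 15, 0) into the plane: 228 + 114t = 76, so t = -4/3.
Intersection: (-12, 20, 4) + (-4/3)·(-6, 15, 0) = (-4, 0, 4).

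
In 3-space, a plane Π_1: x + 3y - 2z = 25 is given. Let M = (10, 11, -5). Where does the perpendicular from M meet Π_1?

(8, 5, -1)

Foot = M − λn with λ = (n·M − d)/|n|² = (53 − 25)/14 = 2.
Foot = (10, 11, -5) − 2·(1, 3, -2) = (8, 5, -1).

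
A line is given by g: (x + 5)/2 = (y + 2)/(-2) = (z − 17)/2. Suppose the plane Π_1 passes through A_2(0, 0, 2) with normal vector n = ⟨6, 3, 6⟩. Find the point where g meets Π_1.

(-11, 4, 11)

g has direction (2, -2, 2) through (-5, -2, 17).
Π_1: n·r = n·A_2 gives 6x + 3y + 6z = 12.
Substitute r = (-5, -2, 17) + t(2, -2, 2) into the plane: 66 + 18t = 12, so t = -3.
Intersection: (-5, -2, 17) + (-3)·(2, -2, 2) = (-11, 4, 11).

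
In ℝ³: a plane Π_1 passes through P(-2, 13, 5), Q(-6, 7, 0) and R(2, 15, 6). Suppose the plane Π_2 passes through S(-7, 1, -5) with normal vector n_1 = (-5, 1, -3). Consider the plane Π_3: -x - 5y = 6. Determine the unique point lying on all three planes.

PQ = (-4, -6, -5), PR = (4, 2, 1); a normal to Π_1 is PQ × PR = (4, -16, 16).
Using P: Π_1 has equation 4x - 16y + 16z = -136.
Π_2: n_1·r = n_1·S gives -5x + y - 3z = 51.
Solving the 3×3 linear system 4x - 16y + 16z = -136, -5x + y - 3z = 51, -x - 5y = 6 (e.g. by elimination or Cramer's rule, determinant = 308) gives (-6, 0, -7).

(-6, 0, -7)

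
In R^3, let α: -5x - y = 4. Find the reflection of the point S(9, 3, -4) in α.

(-11, -1, -4)

λ = (n·S − d)/|n|² = (-48 − 4)/26 = -2.
Reflection = S − 2λn = (9, 3, -4) − (-4)·(-5, -1, 0) = (-11, -1, -4).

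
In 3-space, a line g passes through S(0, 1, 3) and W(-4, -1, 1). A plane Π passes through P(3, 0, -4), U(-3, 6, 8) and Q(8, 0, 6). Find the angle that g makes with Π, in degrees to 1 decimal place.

38.6

A direction vector for g is W − S = (-4, -2, -2).
PU = (-6, 6, 12), PQ = (5, 0, 10); a normal to Π is PU × PQ = (60, 120, -30).
Using P: Π has equation 60x + 120y - 30z = 300.
sin θ = |n·v| / (|n||v|) = |-420| / (√18900 · √24) = 0.62361.
θ ≈ 38.6°.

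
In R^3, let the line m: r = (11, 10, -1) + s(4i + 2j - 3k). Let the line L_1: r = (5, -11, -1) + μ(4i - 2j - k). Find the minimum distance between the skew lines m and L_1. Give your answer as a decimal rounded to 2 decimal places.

11.02

Common perpendicular direction n = (4, 2, -3) × (4, -2, -1) = (-8, -8, -16).
With w = (5, -11, -1) − (11, 10, -1) = (-6, -21, 0), w · n = 216.
Distance = |w · n| / |n| = |216| / √384 ≈ 11.02.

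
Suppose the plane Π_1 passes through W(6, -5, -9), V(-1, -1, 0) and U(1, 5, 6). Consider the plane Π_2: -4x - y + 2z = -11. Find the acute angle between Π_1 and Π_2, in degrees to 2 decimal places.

84.01

WV = (-7, 4, 9), WU = (-5, 10, 15); a normal to Π_1 is WV × WU = (-30, 60, -50).
Using W: Π_1 has equation -30x + 60y - 50z = -30.
cos θ = |n₁·n₂| / (|n₁||n₂|) = |-40| / (√7000 · √21).
θ = arccos(0.10433) ≈ 84.01°.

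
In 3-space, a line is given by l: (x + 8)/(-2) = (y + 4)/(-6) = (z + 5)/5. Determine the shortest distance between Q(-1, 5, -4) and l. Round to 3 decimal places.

8.363

l has direction (-2, -6, 5) through (-8, -4, -5).
Taking (-8, -4, -5) on l with direction v = (-2, -6, 5): w = Q − (-8, -4, -5) = (7, 9, 1), and w × v = (51, -37, -24).
Distance = |w × v| / |v| = √4546 / √65 ≈ 8.363.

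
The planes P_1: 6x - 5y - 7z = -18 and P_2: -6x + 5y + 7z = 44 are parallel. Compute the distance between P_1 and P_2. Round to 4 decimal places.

2.4790

Rescale P_2 by 1/(-1): 6x - 5y - 7z = -44. Then distance = |-18 − (-44)| / √110 ≈ 2.4790.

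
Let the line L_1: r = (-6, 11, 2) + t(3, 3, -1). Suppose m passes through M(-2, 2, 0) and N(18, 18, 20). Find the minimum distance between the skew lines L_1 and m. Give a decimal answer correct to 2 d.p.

A direction vector for m is N − M = (20, 16, 20).
Common perpendicular direction n = (3, 3, -1) × (20, 16, 20) = (76, -80, -12).
With w = (-2, 2, 0) − (-6, 11, 2) = (4, -9, -2), w · n = 1048.
Distance = |w · n| / |n| = |1048| / √12320 ≈ 9.44.

9.44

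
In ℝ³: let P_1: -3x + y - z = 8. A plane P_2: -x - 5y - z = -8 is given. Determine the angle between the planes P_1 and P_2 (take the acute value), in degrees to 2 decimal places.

86.67

cos θ = |n₁·n₂| / (|n₁||n₂|) = |-1| / (√11 · √27).
θ = arccos(0.05803) ≈ 86.67°.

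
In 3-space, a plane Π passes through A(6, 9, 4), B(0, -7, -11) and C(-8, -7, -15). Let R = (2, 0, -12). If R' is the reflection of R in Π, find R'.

(-2, -6, -4)

AB = (-6, -16, -15), AC = (-14, -16, -19); a normal to Π is AB × AC = (64, 96, -128).
Using A: Π has equation 64x + 96y - 128z = 736.
λ = (n·R − d)/|n|² = (1664 − 736)/29696 = 1/32.
Reflection = R − 2λn = (2, 0, -12) − (1/16)·(64, 96, -128) = (-2, -6, -4).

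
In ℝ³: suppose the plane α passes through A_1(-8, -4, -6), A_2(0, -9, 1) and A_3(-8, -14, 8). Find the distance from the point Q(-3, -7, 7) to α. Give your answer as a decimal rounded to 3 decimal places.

A_1A_2 = (8, -5, 7), A_1A_3 = (0, -10, 14); a normal to α is A_1A_2 × A_1A_3 = (0, -112, -80).
Using A_1: α has equation -112y - 80z = 928.
n·Q − d = (0)·(-3) + (-112)·(-7) + (-80)·(7) − 928 = -704; |n| = √18944.
Distance = |-704| / √18944 = 704/√18944 ≈ 5.115.

5.115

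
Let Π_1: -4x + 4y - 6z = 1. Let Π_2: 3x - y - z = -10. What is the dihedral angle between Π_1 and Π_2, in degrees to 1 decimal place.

68.6

cos θ = |n₁·n₂| / (|n₁||n₂|) = |-10| / (√68 · √11).
θ = arccos(0.36564) ≈ 68.6°.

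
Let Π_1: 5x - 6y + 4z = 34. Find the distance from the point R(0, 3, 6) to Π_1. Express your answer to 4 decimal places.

n·R − d = (5)·(0) + (-6)·(3) + (4)·(6) − 34 = -28; |n| = √77.
Distance = |-28| / √77 = 28/√77 ≈ 3.1909.

3.1909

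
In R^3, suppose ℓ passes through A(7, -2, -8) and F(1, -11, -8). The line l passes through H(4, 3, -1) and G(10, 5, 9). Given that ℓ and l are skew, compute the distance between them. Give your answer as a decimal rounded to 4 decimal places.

A direction vector for ℓ is F − A = (-6, -9, 0).
A direction vector for l is G − H = (6, 2, 10).
Common perpendicular direction n = (-6, -9, 0) × (6, 2, 10) = (-90, 60, 42).
With w = (4, 3, -1) − (7, -2, -8) = (-3, 5, 7), w · n = 864.
Distance = |w · n| / |n| = |864| / √13464 ≈ 7.4461.

7.4461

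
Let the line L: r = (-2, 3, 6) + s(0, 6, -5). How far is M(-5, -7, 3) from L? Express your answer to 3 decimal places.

Taking (-2, 3, 6) on L with direction v = (0, 6, -5): w = M − (-2, 3, 6) = (-3, -10, -3), and w × v = (68, -15, -18).
Distance = |w × v| / |v| = √5173 / √61 ≈ 9.209.

9.209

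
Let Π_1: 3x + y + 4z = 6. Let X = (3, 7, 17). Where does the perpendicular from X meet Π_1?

(-6, 4, 5)

Foot = X − λn with λ = (n·X − d)/|n|² = (84 − 6)/26 = 3.
Foot = (3, 7, 17) − 3·(3, 1, 4) = (-6, 4, 5).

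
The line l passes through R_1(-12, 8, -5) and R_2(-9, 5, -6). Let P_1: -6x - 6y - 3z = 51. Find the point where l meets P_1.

(0, -4, -9)

A direction vector for l is R_2 − R_1 = (3, -3, -1).
Substitute r = (-12, 8, -5) + t(3, -3, -1) into the plane: 39 + 3t = 51, so t = 4.
Intersection: (-12, 8, -5) + 4·(3, -3, -1) = (0, -4, -9).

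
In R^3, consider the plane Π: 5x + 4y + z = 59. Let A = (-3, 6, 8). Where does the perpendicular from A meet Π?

Foot = A − λn with λ = (n·A − d)/|n|² = (17 − 59)/42 = -1.
Foot = (-3, 6, 8) − (-1)·(5, 4, 1) = (2, 10, 9).

(2, 10, 9)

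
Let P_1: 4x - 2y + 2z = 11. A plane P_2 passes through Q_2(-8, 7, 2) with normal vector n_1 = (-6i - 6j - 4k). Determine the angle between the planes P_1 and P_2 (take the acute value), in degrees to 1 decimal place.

64.2

P_2: n_1·r = n_1·Q_2 gives -6x - 6y - 4z = -2.
cos θ = |n₁·n₂| / (|n₁||n₂|) = |-20| / (√24 · √88).
θ = arccos(0.43519) ≈ 64.2°.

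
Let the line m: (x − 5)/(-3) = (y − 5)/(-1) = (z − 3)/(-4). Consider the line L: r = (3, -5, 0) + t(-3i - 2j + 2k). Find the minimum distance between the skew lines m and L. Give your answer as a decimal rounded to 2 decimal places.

m has direction (-3, -1, -4) through (5, 5, 3).
Common perpendicular direction n = (-3, -1, -4) × (-3, -2, 2) = (-10, 18, 3).
With w = (3, -5, 0) − (5, 5, 3) = (-2, -10, -3), w · n = -169.
Distance = |w · n| / |n| = |-169| / √433 ≈ 8.12.

8.12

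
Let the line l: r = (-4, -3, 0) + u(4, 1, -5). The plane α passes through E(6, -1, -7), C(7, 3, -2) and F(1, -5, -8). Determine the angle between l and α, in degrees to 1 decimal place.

10.8

EC = (1, 4, 5), EF = (-5, -4, -1); a normal to α is EC × EF = (16, -24, 16).
Using E: α has equation 16x - 24y + 16z = 8.
sin θ = |n·v| / (|n||v|) = |-40| / (√1088 · √42) = 0.18712.
θ ≈ 10.8°.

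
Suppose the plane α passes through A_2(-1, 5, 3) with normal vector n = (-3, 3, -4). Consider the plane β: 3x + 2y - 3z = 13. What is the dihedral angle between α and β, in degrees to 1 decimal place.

α: n·r = n·A_2 gives -3x + 3y - 4z = 6.
cos θ = |n₁·n₂| / (|n₁||n₂|) = |9| / (√34 · √22).
θ = arccos(0.32907) ≈ 70.8°.

70.8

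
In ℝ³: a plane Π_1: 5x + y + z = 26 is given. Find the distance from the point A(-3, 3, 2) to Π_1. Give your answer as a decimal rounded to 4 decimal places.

6.9282

n·A − d = (5)·(-3) + (1)·(3) + (1)·(2) − 26 = -36; |n| = √27.
Distance = |-36| / √27 = 36/√27 ≈ 6.9282.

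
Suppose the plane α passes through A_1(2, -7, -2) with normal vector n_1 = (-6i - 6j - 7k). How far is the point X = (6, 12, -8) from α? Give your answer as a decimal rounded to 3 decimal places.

8.727

α: n_1·r = n_1·A_1 gives -6x - 6y - 7z = 44.
n·X − d = (-6)·(6) + (-6)·(12) + (-7)·(-8) − 44 = -96; |n| = √121.
Distance = |-96| / √121 = 96/√121 ≈ 8.727.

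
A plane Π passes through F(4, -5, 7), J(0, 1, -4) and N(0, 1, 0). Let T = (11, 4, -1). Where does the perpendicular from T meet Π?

FJ = (-4, 6, -11), FN = (-4, 6, -7); a normal to Π is FJ × FN = (24, 16, 0).
Using F: Π has equation 24x + 16y = 16.
Foot = T − λn with λ = (n·T − d)/|n|² = (328 − 16)/832 = 3/8.
Foot = (11, 4, -1) − (3/8)·(24, 16, 0) = (2, -2, -1).

(2, -2, -1)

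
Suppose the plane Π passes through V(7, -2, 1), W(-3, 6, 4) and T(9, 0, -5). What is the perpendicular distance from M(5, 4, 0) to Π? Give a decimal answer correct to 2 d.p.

VW = (-10, 8, 3), VT = (2, 2, -6); a normal to Π is VW × VT = (-54, -54, -36).
Using V: Π has equation -54x - 54y - 36z = -306.
n·M − d = (-54)·(5) + (-54)·(4) + (-36)·(0) − (-306) = -180; |n| = √7128.
Distance = |-180| / √7128 = 180/√7128 ≈ 2.13.

2.13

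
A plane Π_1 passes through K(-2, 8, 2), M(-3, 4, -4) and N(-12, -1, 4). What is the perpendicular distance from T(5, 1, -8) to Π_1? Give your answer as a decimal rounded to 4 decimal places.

KM = (-1, -4, -6), KN = (-10, -9, 2); a normal to Π_1 is KM × KN = (-62, 62, -31).
Using K: Π_1 has equation -62x + 62y - 31z = 558.
n·T − d = (-62)·(5) + (62)·(1) + (-31)·(-8) − 558 = -558; |n| = √8649.
Distance = |-558| / √8649 = 558/√8649 ≈ 6.0000.

6.0000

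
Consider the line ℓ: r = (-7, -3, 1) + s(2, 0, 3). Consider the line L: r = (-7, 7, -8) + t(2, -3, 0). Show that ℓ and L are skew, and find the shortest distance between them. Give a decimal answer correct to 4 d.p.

9.2164

Common perpendicular direction n = (2, 0, 3) × (2, -3, 0) = (9, 6, -6).
With w = (-7, 7, -8) − (-7, -3, 1) = (0, 10, -9), w · n = 114.
Since n ≠ 0 the lines are not parallel, and w · n = 114 ≠ 0 so they do not intersect; hence they are skew.
Distance = |w · n| / |n| = |114| / √153 ≈ 9.2164.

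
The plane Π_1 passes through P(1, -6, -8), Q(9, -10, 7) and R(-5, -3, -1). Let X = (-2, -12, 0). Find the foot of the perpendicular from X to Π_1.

(1, -6, 0)

PQ = (8, -4, 15), PR = (-6, 3, 7); a normal to Π_1 is PQ × PR = (-73, -146, 0).
Using P: Π_1 has equation -73x - 146y = 803.
Foot = X − λn with λ = (n·X − d)/|n|² = (1898 − 803)/26645 = 3/73.
Foot = (-2, -12, 0) − (3/73)·(-73, -146, 0) = (1, -6, 0).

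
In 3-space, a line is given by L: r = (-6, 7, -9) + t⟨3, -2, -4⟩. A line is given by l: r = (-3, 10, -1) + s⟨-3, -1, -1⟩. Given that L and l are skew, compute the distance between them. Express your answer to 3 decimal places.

Common perpendicular direction n = (3, -2, -4) × (-3, -1, -1) = (-2, 15, -9).
With w = (-3, 10, -1) − (-6, 7, -9) = (3, 3, 8), w · n = -33.
Distance = |w · n| / |n| = |-33| / √310 ≈ 1.874.

1.874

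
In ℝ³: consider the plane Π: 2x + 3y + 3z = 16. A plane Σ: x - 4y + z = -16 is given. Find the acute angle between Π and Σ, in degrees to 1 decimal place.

cos θ = |n₁·n₂| / (|n₁||n₂|) = |-7| / (√22 · √18).
θ = arccos(0.35176) ≈ 69.4°.

69.4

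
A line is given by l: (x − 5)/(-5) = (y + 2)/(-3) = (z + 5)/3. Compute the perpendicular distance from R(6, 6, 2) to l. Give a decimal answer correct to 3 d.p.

10.607

l has direction (-5, -3, 3) through (5, -2, -5).
Taking (5, -2, -5) on l with direction v = (-5, -3, 3): w = R − (5, -2, -5) = (1, 8, 7), and w × v = (45, -38, 37).
Distance = |w × v| / |v| = √4838 / √43 ≈ 10.607.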